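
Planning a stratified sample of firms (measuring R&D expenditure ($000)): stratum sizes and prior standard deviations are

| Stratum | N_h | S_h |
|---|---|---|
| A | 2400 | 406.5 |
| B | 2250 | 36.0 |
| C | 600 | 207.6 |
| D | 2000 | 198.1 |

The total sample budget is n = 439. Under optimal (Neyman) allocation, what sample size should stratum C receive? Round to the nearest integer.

35

Neyman allocation: n_h = n · N_h S_h / Σ N_i S_i, with n = 439.
  stratum A: N_h·S_h = 2400·406.5 = 975600.00
  stratum B: N_h·S_h = 2250·36.0 = 81000.00
  stratum C: N_h·S_h = 600·207.6 = 124560.00
  stratum D: N_h·S_h = 2000·198.1 = 396200.00
Σ N_h S_h = 1577360.00
n for stratum C = 439·124560.00/1577360.00 = 34.667 → 35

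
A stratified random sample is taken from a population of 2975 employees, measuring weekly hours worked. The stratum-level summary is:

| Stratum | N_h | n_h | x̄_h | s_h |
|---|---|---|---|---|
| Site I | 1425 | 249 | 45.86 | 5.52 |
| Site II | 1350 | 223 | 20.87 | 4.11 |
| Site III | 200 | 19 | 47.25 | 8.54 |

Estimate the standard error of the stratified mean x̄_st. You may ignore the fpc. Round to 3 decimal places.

V̂(x̄_st) = Σ W_h² s_h²/n_h, with W_h = N_h/N and N = 2975:
  stratum Site I: (1425/2975)²·5.52²/249 = 0.028076
  stratum Site II: (1350/2975)²·4.11²/223 = 0.0155981
  stratum Site III: (200/2975)²·8.54²/19 = 0.017348
V̂(x̄_st) = 0.061022
SE(x̄_st) = √0.061022 = 0.247026

SE(x̄_st) ≈ 0.247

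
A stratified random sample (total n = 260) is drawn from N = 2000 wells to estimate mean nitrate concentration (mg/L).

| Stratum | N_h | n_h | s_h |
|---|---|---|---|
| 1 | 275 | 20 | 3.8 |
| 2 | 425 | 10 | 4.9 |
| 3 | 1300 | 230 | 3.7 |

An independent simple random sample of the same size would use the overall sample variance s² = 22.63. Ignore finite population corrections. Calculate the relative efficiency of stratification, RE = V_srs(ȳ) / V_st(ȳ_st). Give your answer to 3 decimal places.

RE ≈ 0.591

V̂(ȳ_st) = Σ W_h² s_h²/n_h, with W_h = N_h/N and N = 2000:
  stratum 1: (275/2000)²·3.8²/20 = 0.0136503
  stratum 2: (425/2000)²·4.9²/10 = 0.10842
  stratum 3: (1300/2000)²·3.7²/230 = 0.0251479
V_st = 0.147218
V_srs = s²/n = 22.63/260 = 0.0870385
Relative efficiency = V_srs / V_st = 0.0870385/0.147218 = 0.5912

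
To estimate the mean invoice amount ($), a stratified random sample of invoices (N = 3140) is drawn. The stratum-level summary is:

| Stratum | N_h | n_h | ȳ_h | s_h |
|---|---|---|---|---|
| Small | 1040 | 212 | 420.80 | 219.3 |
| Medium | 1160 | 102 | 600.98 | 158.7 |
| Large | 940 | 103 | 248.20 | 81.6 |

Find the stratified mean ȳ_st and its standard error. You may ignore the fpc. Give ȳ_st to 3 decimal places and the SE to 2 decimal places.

ȳ_st ≈ 435.693, SE ≈ 8.02

ȳ_st = Σ W_h ȳ_h = (1040·420.80 + 1160·600.98 + 940·248.20)/3140 = 435.69325
V̂(ȳ_st) = Σ W_h² s_h²/n_h, with W_h = N_h/N and N = 3140:
  stratum Small: (1040/3140)²·219.3²/212 = 24.8856
  stratum Medium: (1160/3140)²·158.7²/102 = 33.6985
  stratum Large: (940/3140)²·81.6²/103 = 5.79348
V̂(ȳ_st) = 64.3776
SE(ȳ_st) = √64.3776 = 8.02357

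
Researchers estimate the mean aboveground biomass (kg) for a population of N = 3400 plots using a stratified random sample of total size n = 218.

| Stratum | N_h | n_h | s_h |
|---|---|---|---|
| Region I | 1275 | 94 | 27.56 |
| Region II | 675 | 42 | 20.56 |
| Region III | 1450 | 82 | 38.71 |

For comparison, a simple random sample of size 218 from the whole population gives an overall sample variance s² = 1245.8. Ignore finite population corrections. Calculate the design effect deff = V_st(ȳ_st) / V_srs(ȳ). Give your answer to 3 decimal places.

deff ≈ 0.850

V̂(ȳ_st) = Σ W_h² s_h²/n_h, with W_h = N_h/N and N = 3400:
  stratum Region I: (1275/3400)²·27.56²/94 = 1.1363
  stratum Region II: (675/3400)²·20.56²/42 = 0.396686
  stratum Region III: (1450/3400)²·38.71²/82 = 3.32361
V_st = 4.8566
V_srs = s²/n = 1245.8/218 = 5.71468
deff = V_st / V_srs = 4.8566/5.71468 = 0.8498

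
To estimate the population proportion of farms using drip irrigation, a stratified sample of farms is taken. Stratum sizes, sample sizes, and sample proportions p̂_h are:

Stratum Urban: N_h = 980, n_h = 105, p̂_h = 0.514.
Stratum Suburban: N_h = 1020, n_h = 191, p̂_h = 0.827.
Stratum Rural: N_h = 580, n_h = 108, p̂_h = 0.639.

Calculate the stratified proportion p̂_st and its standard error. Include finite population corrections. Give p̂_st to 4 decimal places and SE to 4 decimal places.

p̂_st ≈ 0.6658, SE ≈ 0.0222

N = 2580; stratum weights W_h = N_h/N.
p̂_st = Σ W_h p̂_h = (980·0.514 + 1020·0.827 + 580·0.639)/2580 = 0.66584
V̂(p̂_st) = Σ W_h² (1 − n_h/N_h) p̂_h(1−p̂_h)/(n_h−1):
  stratum Urban: (980/2580)²·(1 − 105/980)·0.514·0.486/104 = 0.000309429
  stratum Suburban: (1020/2580)²·(1 − 191/1020)·0.827·0.173/190 = 9.56562e-05
  stratum Rural: (580/2580)²·(1 − 108/580)·0.639·0.361/107 = 8.86655e-05
V̂(p̂_st) = 0.000493751; SE = √V̂ = 0.0222205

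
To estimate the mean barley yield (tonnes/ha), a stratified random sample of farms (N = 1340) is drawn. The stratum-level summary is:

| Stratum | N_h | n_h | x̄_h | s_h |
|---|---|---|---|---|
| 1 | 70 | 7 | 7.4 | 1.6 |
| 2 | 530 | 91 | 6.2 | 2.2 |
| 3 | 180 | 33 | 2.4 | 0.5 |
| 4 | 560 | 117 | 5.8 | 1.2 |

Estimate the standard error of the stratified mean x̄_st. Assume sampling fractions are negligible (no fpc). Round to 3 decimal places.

SE(x̄_st) ≈ 0.108

V̂(x̄_st) = Σ W_h² s_h²/n_h, with W_h = N_h/N and N = 1340:
  stratum 1: (70/1340)²·1.6²/7 = 0.000997995
  stratum 2: (530/1340)²·2.2²/91 = 0.00832044
  stratum 3: (180/1340)²·0.5²/33 = 0.000136698
  stratum 4: (560/1340)²·1.2²/117 = 0.00214953
V̂(x̄_st) = 0.0116047
SE(x̄_st) = √0.0116047 = 0.107725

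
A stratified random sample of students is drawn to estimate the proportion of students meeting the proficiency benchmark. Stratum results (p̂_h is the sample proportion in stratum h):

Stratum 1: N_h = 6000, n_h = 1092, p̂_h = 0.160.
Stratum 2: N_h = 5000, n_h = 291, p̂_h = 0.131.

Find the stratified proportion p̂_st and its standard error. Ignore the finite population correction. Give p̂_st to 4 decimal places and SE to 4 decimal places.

N = 11000; stratum weights W_h = N_h/N.
p̂_st = Σ W_h p̂_h = (6000·0.160 + 5000·0.131)/11000 = 0.14682
V̂(p̂_st) = Σ W_h² p̂_h(1−p̂_h)/(n_h−1):
  stratum 1: (6000/11000)²·0.160·0.840/1091 = 3.66515e-05
  stratum 2: (5000/11000)²·0.131·0.869/290 = 8.1105e-05
V̂(p̂_st) = 0.000117757; SE = √V̂ = 0.0108516

p̂_st ≈ 0.1468, SE ≈ 0.0109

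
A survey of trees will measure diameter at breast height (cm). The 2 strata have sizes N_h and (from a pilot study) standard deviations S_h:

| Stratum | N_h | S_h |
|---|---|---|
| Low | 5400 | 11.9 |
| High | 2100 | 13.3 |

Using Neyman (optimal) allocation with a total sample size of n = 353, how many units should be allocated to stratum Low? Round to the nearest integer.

Neyman allocation: n_h = n · N_h S_h / Σ N_i S_i, with n = 353.
  stratum Low: N_h·S_h = 5400·11.9 = 64260.00
  stratum High: N_h·S_h = 2100·13.3 = 27930.00
Σ N_h S_h = 92190.00
n for stratum Low = 353·64260.00/92190.00 = 246.055 → 246

246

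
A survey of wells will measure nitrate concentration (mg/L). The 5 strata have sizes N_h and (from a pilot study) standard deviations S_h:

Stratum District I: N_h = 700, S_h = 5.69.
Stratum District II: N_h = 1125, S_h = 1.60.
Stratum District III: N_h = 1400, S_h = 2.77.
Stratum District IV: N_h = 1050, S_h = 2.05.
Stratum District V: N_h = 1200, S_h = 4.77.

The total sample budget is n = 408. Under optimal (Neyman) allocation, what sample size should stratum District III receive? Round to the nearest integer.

90

Neyman allocation: n_h = n · N_h S_h / Σ N_i S_i, with n = 408.
  stratum District I: N_h·S_h = 700·5.69 = 3983.00
  stratum District II: N_h·S_h = 1125·1.60 = 1800.00
  stratum District III: N_h·S_h = 1400·2.77 = 3878.00
  stratum District IV: N_h·S_h = 1050·2.05 = 2152.50
  stratum District V: N_h·S_h = 1200·4.77 = 5724.00
Σ N_h S_h = 17537.50
n for stratum District III = 408·3878.00/17537.50 = 90.219 → 90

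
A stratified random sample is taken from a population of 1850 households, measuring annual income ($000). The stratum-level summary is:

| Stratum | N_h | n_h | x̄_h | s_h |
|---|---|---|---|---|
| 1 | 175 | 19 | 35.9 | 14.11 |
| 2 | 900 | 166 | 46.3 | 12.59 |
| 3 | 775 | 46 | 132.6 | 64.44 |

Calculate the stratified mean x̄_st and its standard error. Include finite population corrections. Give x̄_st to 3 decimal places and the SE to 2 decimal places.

x̄_st = Σ W_h x̄_h = (175·35.9 + 900·46.3 + 775·132.6)/1850 = 81.46892
V̂(x̄_st) = Σ W_h² (1 − n_h/N_h) s_h²/n_h, with W_h = N_h/N and N = 1850:
  stratum 1: (175/1850)²·(1 − 19/175)·14.11²/19 = 0.0835833
  stratum 2: (900/1850)²·(1 − 166/900)·12.59²/166 = 0.184306
  stratum 3: (775/1850)²·(1 − 46/775)·64.44²/46 = 14.9018
V̂(x̄_st) = 15.1697
SE(x̄_st) = √15.1697 = 3.89483

x̄_st ≈ 81.469, SE ≈ 3.89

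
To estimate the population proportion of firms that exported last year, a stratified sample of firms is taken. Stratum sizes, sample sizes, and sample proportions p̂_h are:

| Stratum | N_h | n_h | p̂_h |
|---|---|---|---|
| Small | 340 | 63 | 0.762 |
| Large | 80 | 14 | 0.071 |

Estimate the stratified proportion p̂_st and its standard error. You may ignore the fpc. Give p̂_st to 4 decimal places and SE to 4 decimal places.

N = 420; stratum weights W_h = N_h/N.
p̂_st = Σ W_h p̂_h = (340·0.762 + 80·0.071)/420 = 0.63038
V̂(p̂_st) = Σ W_h² p̂_h(1−p̂_h)/(n_h−1):
  stratum Small: (340/420)²·0.762·0.238/62 = 0.0019169
  stratum Large: (80/420)²·0.071·0.929/13 = 0.000184082
V̂(p̂_st) = 0.00210098; SE = √V̂ = 0.0458365

p̂_st ≈ 0.6304, SE ≈ 0.0458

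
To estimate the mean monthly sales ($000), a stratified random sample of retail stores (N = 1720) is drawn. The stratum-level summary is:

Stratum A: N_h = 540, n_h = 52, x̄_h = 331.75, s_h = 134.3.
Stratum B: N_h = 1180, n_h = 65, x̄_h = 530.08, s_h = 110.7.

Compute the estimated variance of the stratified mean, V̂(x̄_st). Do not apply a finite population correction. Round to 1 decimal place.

V̂(x̄_st) ≈ 122.9

V̂(x̄_st) = Σ W_h² s_h²/n_h, with W_h = N_h/N and N = 1720:
  stratum A: (540/1720)²·134.3²/52 = 34.1884
  stratum B: (1180/1720)²·110.7²/65 = 88.7338
V̂(x̄_st) = 122.922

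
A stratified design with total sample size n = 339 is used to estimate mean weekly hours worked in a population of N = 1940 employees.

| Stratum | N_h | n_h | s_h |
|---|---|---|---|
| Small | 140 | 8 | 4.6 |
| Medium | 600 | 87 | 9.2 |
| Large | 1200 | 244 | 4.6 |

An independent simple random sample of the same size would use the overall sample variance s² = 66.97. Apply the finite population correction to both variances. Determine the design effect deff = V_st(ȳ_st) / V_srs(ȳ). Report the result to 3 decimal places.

deff ≈ 0.730

V̂(ȳ_st) = Σ W_h² (1 − n_h/N_h) s_h²/n_h, with W_h = N_h/N and N = 1940:
  stratum Small: (140/1940)²·(1 − 8/140)·4.6²/8 = 0.0129875
  stratum Medium: (600/1940)²·(1 − 87/600)·9.2²/87 = 0.0795649
  stratum Large: (1200/1940)²·(1 − 244/1200)·4.6²/244 = 0.0264339
V_st = 0.118986
V_srs = (1 − 339/1940)·66.97/339 = 0.163031
deff = V_st / V_srs = 0.118986/0.163031 = 0.7298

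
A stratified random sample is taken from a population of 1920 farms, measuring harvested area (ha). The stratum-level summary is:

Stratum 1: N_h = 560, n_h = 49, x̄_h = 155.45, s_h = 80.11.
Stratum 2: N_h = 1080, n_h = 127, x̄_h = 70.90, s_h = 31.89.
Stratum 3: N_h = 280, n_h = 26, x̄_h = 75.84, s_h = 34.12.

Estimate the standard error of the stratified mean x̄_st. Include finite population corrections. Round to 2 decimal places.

V̂(x̄_st) = Σ W_h² (1 − n_h/N_h) s_h²/n_h, with W_h = N_h/N and N = 1920:
  stratum 1: (560/1920)²·(1 − 49/560)·80.11²/49 = 10.1668
  stratum 2: (1080/1920)²·(1 − 127/1080)·31.89²/127 = 2.23573
  stratum 3: (280/1920)²·(1 − 26/280)·34.12²/26 = 0.863841
V̂(x̄_st) = 13.2664
SE(x̄_st) = √13.2664 = 3.6423

SE(x̄_st) ≈ 3.64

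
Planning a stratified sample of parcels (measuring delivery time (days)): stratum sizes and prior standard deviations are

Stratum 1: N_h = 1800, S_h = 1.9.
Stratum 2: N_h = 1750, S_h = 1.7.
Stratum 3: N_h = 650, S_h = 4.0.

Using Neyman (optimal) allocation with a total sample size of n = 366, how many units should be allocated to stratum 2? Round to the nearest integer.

Neyman allocation: n_h = n · N_h S_h / Σ N_i S_i, with n = 366.
  stratum 1: N_h·S_h = 1800·1.9 = 3420.00
  stratum 2: N_h·S_h = 1750·1.7 = 2975.00
  stratum 3: N_h·S_h = 650·4.0 = 2600.00
Σ N_h S_h = 8995.00
n for stratum 2 = 366·2975.00/8995.00 = 121.051 → 121

121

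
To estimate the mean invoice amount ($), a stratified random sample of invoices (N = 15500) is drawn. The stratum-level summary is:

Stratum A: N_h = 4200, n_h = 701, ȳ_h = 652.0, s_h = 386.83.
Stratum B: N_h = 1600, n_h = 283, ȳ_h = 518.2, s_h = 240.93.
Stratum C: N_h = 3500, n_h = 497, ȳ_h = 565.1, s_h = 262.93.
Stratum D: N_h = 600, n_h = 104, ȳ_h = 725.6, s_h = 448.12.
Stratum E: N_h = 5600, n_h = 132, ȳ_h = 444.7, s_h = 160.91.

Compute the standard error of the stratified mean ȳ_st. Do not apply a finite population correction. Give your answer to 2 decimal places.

SE(ȳ_st) ≈ 7.31

V̂(ȳ_st) = Σ W_h² s_h²/n_h, with W_h = N_h/N and N = 15500:
  stratum A: (4200/15500)²·386.83²/701 = 15.6732
  stratum B: (1600/15500)²·240.93²/283 = 2.18561
  stratum C: (3500/15500)²·262.93²/497 = 7.09245
  stratum D: (600/15500)²·448.12²/104 = 2.89331
  stratum E: (5600/15500)²·160.91²/132 = 25.6038
V̂(ȳ_st) = 53.4484
SE(ȳ_st) = √53.4484 = 7.31084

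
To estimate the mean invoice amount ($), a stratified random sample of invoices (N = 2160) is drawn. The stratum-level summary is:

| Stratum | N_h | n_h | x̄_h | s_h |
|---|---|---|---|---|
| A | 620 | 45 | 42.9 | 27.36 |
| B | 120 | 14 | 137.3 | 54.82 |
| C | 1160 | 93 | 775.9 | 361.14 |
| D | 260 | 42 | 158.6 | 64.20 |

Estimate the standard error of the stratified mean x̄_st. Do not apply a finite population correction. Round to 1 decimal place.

V̂(x̄_st) = Σ W_h² s_h²/n_h, with W_h = N_h/N and N = 2160:
  stratum A: (620/2160)²·27.36²/45 = 1.37055
  stratum B: (120/2160)²·54.82²/14 = 0.662529
  stratum C: (1160/2160)²·361.14²/93 = 404.461
  stratum D: (260/2160)²·64.20²/42 = 1.42187
V̂(x̄_st) = 407.916
SE(x̄_st) = √407.916 = 20.1969

SE(x̄_st) ≈ 20.2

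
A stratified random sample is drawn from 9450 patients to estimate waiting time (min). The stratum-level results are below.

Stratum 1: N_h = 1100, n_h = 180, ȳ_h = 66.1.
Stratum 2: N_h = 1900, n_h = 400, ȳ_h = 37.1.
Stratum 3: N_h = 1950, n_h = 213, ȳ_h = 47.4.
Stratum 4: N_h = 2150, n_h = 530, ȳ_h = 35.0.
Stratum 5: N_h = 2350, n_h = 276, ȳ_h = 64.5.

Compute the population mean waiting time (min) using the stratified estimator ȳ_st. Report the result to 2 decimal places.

N = Σ N_h = 9450. Stratum weights W_h = N_h/N.
ȳ_st = (1100·66.1 + 1900·37.1 + 1950·47.4 + 2150·35.0 + 2350·64.5) / 9450 = 48.9370

ȳ_st ≈ 48.94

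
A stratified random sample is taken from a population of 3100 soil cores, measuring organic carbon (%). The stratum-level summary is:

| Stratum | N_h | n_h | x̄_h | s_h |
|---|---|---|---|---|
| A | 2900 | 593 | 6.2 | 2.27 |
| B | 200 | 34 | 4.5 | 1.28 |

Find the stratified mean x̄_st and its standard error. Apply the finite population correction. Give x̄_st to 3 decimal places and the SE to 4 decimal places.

x̄_st = Σ W_h x̄_h = (2900·6.2 + 200·4.5)/3100 = 6.09032
V̂(x̄_st) = Σ W_h² (1 − n_h/N_h) s_h²/n_h, with W_h = N_h/N and N = 3100:
  stratum A: (2900/3100)²·(1 − 593/2900)·2.27²/593 = 0.0060495
  stratum B: (200/3100)²·(1 − 34/200)·1.28²/34 = 0.000166478
V̂(x̄_st) = 0.00621597
SE(x̄_st) = √0.00621597 = 0.0788414

x̄_st ≈ 6.090, SE ≈ 0.0788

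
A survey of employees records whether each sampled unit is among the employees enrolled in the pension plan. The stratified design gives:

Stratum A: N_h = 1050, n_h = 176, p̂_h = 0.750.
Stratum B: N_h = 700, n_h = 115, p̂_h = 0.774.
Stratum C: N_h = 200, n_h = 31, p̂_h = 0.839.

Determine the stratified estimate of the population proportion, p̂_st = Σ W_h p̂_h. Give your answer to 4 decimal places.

p̂_st ≈ 0.7677

N = 1950; stratum weights W_h = N_h/N.
p̂_st = Σ W_h p̂_h = (1050·0.750 + 700·0.774 + 200·0.839)/1950 = 0.76774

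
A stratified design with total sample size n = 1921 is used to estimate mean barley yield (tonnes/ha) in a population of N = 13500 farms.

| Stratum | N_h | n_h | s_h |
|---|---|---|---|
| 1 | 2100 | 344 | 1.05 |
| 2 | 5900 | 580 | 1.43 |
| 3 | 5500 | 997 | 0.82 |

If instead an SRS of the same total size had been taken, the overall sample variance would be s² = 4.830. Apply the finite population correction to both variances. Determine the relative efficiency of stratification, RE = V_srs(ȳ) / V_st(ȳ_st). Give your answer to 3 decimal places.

V̂(ȳ_st) = Σ W_h² (1 − n_h/N_h) s_h²/n_h, with W_h = N_h/N and N = 13500:
  stratum 1: (2100/13500)²·(1 − 344/2100)·1.05²/344 = 6.4848e-05
  stratum 2: (5900/13500)²·(1 − 580/5900)·1.43²/580 = 0.000607212
  stratum 3: (5500/13500)²·(1 − 997/5500)·0.82²/997 = 9.16494e-05
V_st = 0.000763709
V_srs = (1 − 1921/13500)·4.830/1921 = 0.00215654
Relative efficiency = V_srs / V_st = 0.00215654/0.000763709 = 2.8238

RE ≈ 2.824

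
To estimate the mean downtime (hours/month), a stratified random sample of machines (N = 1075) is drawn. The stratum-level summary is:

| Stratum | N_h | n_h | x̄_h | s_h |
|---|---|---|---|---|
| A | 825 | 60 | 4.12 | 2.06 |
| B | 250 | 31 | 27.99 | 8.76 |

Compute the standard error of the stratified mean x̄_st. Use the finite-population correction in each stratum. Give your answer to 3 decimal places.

SE(x̄_st) ≈ 0.395

V̂(x̄_st) = Σ W_h² (1 − n_h/N_h) s_h²/n_h, with W_h = N_h/N and N = 1075:
  stratum A: (825/1075)²·(1 − 60/825)·2.06²/60 = 0.0386262
  stratum B: (250/1075)²·(1 − 31/250)·8.76²/31 = 0.117277
V̂(x̄_st) = 0.155903
SE(x̄_st) = √0.155903 = 0.394846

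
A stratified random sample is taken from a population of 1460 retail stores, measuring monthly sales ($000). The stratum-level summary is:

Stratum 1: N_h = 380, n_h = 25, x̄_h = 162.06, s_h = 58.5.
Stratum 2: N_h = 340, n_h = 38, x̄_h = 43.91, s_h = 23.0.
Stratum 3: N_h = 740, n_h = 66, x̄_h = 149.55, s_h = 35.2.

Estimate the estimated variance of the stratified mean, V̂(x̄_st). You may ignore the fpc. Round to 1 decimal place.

V̂(x̄_st) = Σ W_h² s_h²/n_h, with W_h = N_h/N and N = 1460:
  stratum 1: (380/1460)²·58.5²/25 = 9.27328
  stratum 2: (340/1460)²·23.0²/38 = 0.75496
  stratum 3: (740/1460)²·35.2²/66 = 4.8228
V̂(x̄_st) = 14.851

V̂(x̄_st) ≈ 14.9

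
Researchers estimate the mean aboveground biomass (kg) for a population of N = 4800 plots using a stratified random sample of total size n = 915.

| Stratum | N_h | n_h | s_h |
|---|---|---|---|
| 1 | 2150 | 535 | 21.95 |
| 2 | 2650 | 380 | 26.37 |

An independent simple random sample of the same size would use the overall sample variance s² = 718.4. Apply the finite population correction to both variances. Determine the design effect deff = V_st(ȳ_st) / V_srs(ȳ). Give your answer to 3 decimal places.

deff ≈ 0.965

V̂(ȳ_st) = Σ W_h² (1 − n_h/N_h) s_h²/n_h, with W_h = N_h/N and N = 4800:
  stratum 1: (2150/4800)²·(1 − 535/2150)·21.95²/535 = 0.13572
  stratum 2: (2650/4800)²·(1 − 380/2650)·26.37²/380 = 0.477778
V_st = 0.613498
V_srs = (1 − 915/4800)·718.4/915 = 0.63547
deff = V_st / V_srs = 0.613498/0.63547 = 0.9654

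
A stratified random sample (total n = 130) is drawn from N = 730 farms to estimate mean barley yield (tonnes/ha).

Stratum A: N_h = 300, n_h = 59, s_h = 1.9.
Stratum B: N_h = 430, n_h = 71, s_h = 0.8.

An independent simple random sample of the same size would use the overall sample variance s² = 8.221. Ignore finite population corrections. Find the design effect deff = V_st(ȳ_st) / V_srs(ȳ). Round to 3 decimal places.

deff ≈ 0.213

V̂(ȳ_st) = Σ W_h² s_h²/n_h, with W_h = N_h/N and N = 730:
  stratum A: (300/730)²·1.9²/59 = 0.0103336
  stratum B: (430/730)²·0.8²/71 = 0.00312761
V_st = 0.0134612
V_srs = s²/n = 8.221/130 = 0.0632385
deff = V_st / V_srs = 0.0134612/0.0632385 = 0.2129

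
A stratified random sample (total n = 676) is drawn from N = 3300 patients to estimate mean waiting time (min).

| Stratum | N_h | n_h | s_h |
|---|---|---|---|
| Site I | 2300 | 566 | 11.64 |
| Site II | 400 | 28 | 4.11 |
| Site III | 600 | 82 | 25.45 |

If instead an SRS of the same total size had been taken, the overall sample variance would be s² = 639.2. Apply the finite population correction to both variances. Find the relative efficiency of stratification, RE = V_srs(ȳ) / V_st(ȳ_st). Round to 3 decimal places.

V̂(ȳ_st) = Σ W_h² (1 − n_h/N_h) s_h²/n_h, with W_h = N_h/N and N = 3300:
  stratum Site I: (2300/3300)²·(1 − 566/2300)·11.64²/566 = 0.0876675
  stratum Site II: (400/3300)²·(1 − 28/400)·4.11²/28 = 0.00824329
  stratum Site III: (600/3300)²·(1 − 82/600)·25.45²/82 = 0.225432
V_st = 0.321342
V_srs = (1 − 676/3300)·639.2/676 = 0.751865
Relative efficiency = V_srs / V_st = 0.751865/0.321342 = 2.3398

RE ≈ 2.340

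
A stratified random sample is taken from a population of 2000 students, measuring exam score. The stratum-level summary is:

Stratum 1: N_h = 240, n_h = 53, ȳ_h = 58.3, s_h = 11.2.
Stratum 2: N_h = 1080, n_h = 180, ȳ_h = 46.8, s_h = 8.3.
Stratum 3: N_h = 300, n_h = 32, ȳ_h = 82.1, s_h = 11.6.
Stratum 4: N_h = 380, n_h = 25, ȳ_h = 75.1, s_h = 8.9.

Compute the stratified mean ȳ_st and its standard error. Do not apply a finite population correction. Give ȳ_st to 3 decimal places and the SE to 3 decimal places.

ȳ_st ≈ 58.852, SE ≈ 0.596

ȳ_st = Σ W_h ȳ_h = (240·58.3 + 1080·46.8 + 300·82.1 + 380·75.1)/2000 = 58.85200
V̂(ȳ_st) = Σ W_h² s_h²/n_h, with W_h = N_h/N and N = 2000:
  stratum 1: (240/2000)²·11.2²/53 = 0.0340818
  stratum 2: (1080/2000)²·8.3²/180 = 0.111602
  stratum 3: (300/2000)²·11.6²/32 = 0.0946125
  stratum 4: (380/2000)²·8.9²/25 = 0.114379
V̂(ȳ_st) = 0.354675
SE(ȳ_st) = √0.354675 = 0.595546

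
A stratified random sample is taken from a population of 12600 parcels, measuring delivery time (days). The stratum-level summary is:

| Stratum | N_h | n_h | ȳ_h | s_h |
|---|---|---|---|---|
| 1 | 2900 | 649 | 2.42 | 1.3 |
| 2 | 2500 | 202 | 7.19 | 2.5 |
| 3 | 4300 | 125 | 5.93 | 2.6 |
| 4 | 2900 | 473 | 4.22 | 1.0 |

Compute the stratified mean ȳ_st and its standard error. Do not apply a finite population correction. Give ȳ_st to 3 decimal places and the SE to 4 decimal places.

ȳ_st = Σ W_h ȳ_h = (2900·2.42 + 2500·7.19 + 4300·5.93 + 2900·4.22)/12600 = 4.97857
V̂(ȳ_st) = Σ W_h² s_h²/n_h, with W_h = N_h/N and N = 12600:
  stratum 1: (2900/12600)²·1.3²/649 = 0.000137942
  stratum 2: (2500/12600)²·2.5²/202 = 0.00121806
  stratum 3: (4300/12600)²·2.6²/125 = 0.00629843
  stratum 4: (2900/12600)²·1.0²/473 = 0.000111994
V̂(ȳ_st) = 0.00776643
SE(ȳ_st) = √0.00776643 = 0.0881273

ȳ_st ≈ 4.979, SE ≈ 0.0881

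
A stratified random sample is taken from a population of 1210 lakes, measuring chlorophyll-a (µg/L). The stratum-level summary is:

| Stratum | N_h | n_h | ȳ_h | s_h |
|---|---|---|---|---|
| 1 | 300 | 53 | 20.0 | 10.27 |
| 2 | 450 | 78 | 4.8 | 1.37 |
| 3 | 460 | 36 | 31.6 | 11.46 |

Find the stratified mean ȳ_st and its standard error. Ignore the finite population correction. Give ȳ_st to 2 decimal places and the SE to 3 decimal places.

ȳ_st ≈ 18.76, SE ≈ 0.808

ȳ_st = Σ W_h ȳ_h = (300·20.0 + 450·4.8 + 460·31.6)/1210 = 18.75702
V̂(ȳ_st) = Σ W_h² s_h²/n_h, with W_h = N_h/N and N = 1210:
  stratum 1: (300/1210)²·10.27²/53 = 0.122331
  stratum 2: (450/1210)²·1.37²/78 = 0.00332813
  stratum 3: (460/1210)²·11.46²/36 = 0.527244
V̂(ȳ_st) = 0.652903
SE(ȳ_st) = √0.652903 = 0.808024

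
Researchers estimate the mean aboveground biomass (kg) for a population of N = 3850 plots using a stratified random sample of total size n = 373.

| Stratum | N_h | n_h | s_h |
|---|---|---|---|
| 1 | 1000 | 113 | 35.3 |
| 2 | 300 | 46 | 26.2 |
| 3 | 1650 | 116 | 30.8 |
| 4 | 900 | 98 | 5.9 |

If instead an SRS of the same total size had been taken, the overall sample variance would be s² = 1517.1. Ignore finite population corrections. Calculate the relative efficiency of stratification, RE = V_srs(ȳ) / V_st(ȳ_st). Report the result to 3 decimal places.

RE ≈ 1.726

V̂(ȳ_st) = Σ W_h² s_h²/n_h, with W_h = N_h/N and N = 3850:
  stratum 1: (1000/3850)²·35.3²/113 = 0.74396
  stratum 2: (300/3850)²·26.2²/46 = 0.0906078
  stratum 3: (1650/3850)²·30.8²/116 = 1.50207
  stratum 4: (900/3850)²·5.9²/98 = 0.0194107
V_st = 2.35605
V_srs = s²/n = 1517.1/373 = 4.06729
Relative efficiency = V_srs / V_st = 4.06729/2.35605 = 1.7263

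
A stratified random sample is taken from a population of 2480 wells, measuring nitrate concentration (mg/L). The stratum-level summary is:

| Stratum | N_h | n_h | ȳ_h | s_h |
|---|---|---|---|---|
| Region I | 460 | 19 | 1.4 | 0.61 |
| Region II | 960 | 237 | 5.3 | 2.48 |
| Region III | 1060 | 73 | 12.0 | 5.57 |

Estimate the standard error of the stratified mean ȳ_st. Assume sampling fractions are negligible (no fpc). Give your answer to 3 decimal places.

V̂(ȳ_st) = Σ W_h² s_h²/n_h, with W_h = N_h/N and N = 2480:
  stratum Region I: (460/2480)²·0.61²/19 = 0.00067378
  stratum Region II: (960/2480)²·2.48²/237 = 0.00388861
  stratum Region III: (1060/2480)²·5.57²/73 = 0.0776419
V̂(ȳ_st) = 0.0822042
SE(ȳ_st) = √0.0822042 = 0.286713

SE(ȳ_st) ≈ 0.287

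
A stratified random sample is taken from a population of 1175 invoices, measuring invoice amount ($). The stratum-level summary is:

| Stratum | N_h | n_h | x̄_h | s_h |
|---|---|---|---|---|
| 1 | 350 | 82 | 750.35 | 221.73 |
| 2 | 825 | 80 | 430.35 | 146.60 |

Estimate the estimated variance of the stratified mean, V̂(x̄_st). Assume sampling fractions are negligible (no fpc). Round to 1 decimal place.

V̂(x̄_st) ≈ 185.6

V̂(x̄_st) = Σ W_h² s_h²/n_h, with W_h = N_h/N and N = 1175:
  stratum 1: (350/1175)²·221.73²/82 = 53.198
  stratum 2: (825/1175)²·146.60²/80 = 132.437
V̂(x̄_st) = 185.635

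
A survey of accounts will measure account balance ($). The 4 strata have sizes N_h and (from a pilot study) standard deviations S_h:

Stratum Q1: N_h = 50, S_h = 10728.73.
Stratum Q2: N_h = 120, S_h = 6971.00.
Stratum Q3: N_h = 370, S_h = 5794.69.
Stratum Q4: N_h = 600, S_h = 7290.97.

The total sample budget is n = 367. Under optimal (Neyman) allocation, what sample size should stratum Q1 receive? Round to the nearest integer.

25

Neyman allocation: n_h = n · N_h S_h / Σ N_i S_i, with n = 367.
  stratum Q1: N_h·S_h = 50·10728.73 = 536436.50
  stratum Q2: N_h·S_h = 120·6971.00 = 836520.00
  stratum Q3: N_h·S_h = 370·5794.69 = 2144035.30
  stratum Q4: N_h·S_h = 600·7290.97 = 4374582.00
Σ N_h S_h = 7891573.80
n for stratum Q1 = 367·536436.50/7891573.80 = 24.947 → 25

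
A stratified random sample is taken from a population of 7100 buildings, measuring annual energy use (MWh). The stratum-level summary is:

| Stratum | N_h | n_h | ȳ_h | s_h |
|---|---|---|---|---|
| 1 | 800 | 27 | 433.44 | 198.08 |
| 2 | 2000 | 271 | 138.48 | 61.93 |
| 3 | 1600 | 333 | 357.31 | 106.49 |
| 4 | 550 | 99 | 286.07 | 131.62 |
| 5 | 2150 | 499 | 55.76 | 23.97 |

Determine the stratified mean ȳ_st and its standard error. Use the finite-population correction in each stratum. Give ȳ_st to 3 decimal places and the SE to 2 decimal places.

ȳ_st = Σ W_h ȳ_h = (800·433.44 + 2000·138.48 + 1600·357.31 + 550·286.07 + 2150·55.76)/7100 = 207.41275
V̂(ȳ_st) = Σ W_h² (1 − n_h/N_h) s_h²/n_h, with W_h = N_h/N and N = 7100:
  stratum 1: (800/7100)²·(1 − 27/800)·198.08²/27 = 17.8267
  stratum 2: (2000/7100)²·(1 − 271/2000)·61.93²/271 = 0.970825
  stratum 3: (1600/7100)²·(1 − 333/1600)·106.49²/333 = 1.36947
  stratum 4: (550/7100)²·(1 − 99/550)·131.62²/99 = 0.861055
  stratum 5: (2150/7100)²·(1 − 499/2150)·23.97²/499 = 0.0810782
V̂(ȳ_st) = 21.1091
SE(ȳ_st) = √21.1091 = 4.59446

ȳ_st ≈ 207.413, SE ≈ 4.59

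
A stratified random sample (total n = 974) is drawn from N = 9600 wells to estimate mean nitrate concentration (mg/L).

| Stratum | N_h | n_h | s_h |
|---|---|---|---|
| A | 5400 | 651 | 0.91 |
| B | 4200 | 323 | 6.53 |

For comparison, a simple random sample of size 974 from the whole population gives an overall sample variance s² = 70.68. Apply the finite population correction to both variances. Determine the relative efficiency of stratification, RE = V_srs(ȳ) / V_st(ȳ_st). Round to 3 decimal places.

V̂(ȳ_st) = Σ W_h² (1 − n_h/N_h) s_h²/n_h, with W_h = N_h/N and N = 9600:
  stratum A: (5400/9600)²·(1 − 651/5400)·0.91²/651 = 0.000353961
  stratum B: (4200/9600)²·(1 − 323/4200)·6.53²/323 = 0.0233253
V_st = 0.0236792
V_srs = (1 − 974/9600)·70.68/974 = 0.0652042
Relative efficiency = V_srs / V_st = 0.0652042/0.0236792 = 2.7536

RE ≈ 2.754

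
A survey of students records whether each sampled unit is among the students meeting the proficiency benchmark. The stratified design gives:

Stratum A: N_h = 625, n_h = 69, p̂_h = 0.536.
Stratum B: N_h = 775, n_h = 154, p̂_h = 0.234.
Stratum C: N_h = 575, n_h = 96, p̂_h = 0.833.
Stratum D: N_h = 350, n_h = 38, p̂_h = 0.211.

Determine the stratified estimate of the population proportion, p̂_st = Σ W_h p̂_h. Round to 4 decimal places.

N = 2325; stratum weights W_h = N_h/N.
p̂_st = Σ W_h p̂_h = (625·0.536 + 775·0.234 + 575·0.833 + 350·0.211)/2325 = 0.45986

p̂_st ≈ 0.4599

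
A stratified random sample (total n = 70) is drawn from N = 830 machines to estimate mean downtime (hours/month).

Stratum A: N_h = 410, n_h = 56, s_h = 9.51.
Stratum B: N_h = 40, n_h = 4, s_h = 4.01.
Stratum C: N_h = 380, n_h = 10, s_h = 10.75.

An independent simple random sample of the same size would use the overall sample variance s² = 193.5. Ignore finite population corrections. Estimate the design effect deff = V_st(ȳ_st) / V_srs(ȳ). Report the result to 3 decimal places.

V̂(ȳ_st) = Σ W_h² s_h²/n_h, with W_h = N_h/N and N = 830:
  stratum A: (410/830)²·9.51²/56 = 0.39408
  stratum B: (40/830)²·4.01²/4 = 0.00933668
  stratum C: (380/830)²·10.75²/10 = 2.4223
V_st = 2.82572
V_srs = s²/n = 193.5/70 = 2.76429
deff = V_st / V_srs = 2.82572/2.76429 = 1.0222

deff ≈ 1.022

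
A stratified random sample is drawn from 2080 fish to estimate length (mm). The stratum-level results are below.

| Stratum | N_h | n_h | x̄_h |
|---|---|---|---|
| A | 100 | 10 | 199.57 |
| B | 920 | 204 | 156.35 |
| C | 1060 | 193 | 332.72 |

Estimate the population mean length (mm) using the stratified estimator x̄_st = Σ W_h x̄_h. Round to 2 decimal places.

x̄_st ≈ 248.31

N = Σ N_h = 2080. Stratum weights W_h = N_h/N.
x̄_st = (100·199.57 + 920·156.35 + 1060·332.72) / 2080 = 248.3088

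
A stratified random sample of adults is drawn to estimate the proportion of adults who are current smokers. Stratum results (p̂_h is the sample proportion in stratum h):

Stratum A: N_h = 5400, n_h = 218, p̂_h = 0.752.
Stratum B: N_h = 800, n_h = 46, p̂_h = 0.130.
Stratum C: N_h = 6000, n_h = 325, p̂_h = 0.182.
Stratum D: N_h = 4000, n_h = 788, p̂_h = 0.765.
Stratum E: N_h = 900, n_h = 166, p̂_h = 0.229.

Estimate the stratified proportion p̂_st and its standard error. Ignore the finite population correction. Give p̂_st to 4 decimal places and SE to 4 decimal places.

p̂_st ≈ 0.4984, SE ≈ 0.0128

N = 17100; stratum weights W_h = N_h/N.
p̂_st = Σ W_h p̂_h = (5400·0.752 + 800·0.130 + 6000·0.182 + 4000·0.765 + 900·0.229)/17100 = 0.49842
V̂(p̂_st) = Σ W_h² p̂_h(1−p̂_h)/(n_h−1):
  stratum A: (5400/17100)²·0.752·0.248/217 = 8.57048e-05
  stratum B: (800/17100)²·0.130·0.870/45 = 5.50095e-06
  stratum C: (6000/17100)²·0.182·0.818/324 = 5.65705e-05
  stratum D: (4000/17100)²·0.765·0.235/787 = 1.24992e-05
  stratum E: (900/17100)²·0.229·0.771/165 = 2.96414e-06
V̂(p̂_st) = 0.00016324; SE = √V̂ = 0.0127765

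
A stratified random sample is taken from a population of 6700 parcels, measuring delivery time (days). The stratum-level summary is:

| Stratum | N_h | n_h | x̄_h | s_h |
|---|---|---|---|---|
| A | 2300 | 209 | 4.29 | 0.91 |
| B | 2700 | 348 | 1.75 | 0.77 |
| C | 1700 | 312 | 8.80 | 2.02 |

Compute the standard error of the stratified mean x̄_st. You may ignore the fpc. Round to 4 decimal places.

V̂(x̄_st) = Σ W_h² s_h²/n_h, with W_h = N_h/N and N = 6700:
  stratum A: (2300/6700)²·0.91²/209 = 0.00046692
  stratum B: (2700/6700)²·0.77²/348 = 0.000276682
  stratum C: (1700/6700)²·2.02²/312 = 0.00084197
V̂(x̄_st) = 0.00158557
SE(x̄_st) = √0.00158557 = 0.0398192

SE(x̄_st) ≈ 0.0398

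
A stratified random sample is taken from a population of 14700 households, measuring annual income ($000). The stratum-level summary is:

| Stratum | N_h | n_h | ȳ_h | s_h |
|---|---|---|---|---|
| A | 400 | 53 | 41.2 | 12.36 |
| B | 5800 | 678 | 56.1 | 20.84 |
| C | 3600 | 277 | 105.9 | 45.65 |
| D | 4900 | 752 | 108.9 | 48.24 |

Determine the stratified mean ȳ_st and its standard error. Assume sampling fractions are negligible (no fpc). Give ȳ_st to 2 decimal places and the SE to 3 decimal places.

ȳ_st = Σ W_h ȳ_h = (400·41.2 + 5800·56.1 + 3600·105.9 + 4900·108.9)/14700 = 85.49048
V̂(ȳ_st) = Σ W_h² s_h²/n_h, with W_h = N_h/N and N = 14700:
  stratum A: (400/14700)²·12.36²/53 = 0.00213426
  stratum B: (5800/14700)²·20.84²/678 = 0.0997211
  stratum C: (3600/14700)²·45.65²/277 = 0.451203
  stratum D: (4900/14700)²·48.24²/752 = 0.343838
V̂(ȳ_st) = 0.896897
SE(ȳ_st) = √0.896897 = 0.947046

ȳ_st ≈ 85.49, SE ≈ 0.947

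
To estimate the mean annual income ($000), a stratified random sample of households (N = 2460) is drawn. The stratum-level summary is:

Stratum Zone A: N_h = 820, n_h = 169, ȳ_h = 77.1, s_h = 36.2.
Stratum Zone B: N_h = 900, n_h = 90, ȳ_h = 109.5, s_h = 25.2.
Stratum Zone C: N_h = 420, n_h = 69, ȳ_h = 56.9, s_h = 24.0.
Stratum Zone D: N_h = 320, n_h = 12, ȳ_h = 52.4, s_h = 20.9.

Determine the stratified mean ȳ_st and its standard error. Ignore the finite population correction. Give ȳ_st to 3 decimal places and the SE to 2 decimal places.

ȳ_st ≈ 82.292, SE ≈ 1.63

ȳ_st = Σ W_h ȳ_h = (820·77.1 + 900·109.5 + 420·56.9 + 320·52.4)/2460 = 82.29187
V̂(ȳ_st) = Σ W_h² s_h²/n_h, with W_h = N_h/N and N = 2460:
  stratum Zone A: (820/2460)²·36.2²/169 = 0.861565
  stratum Zone B: (900/2460)²·25.2²/90 = 0.944438
  stratum Zone C: (420/2460)²·24.0²/69 = 0.243333
  stratum Zone D: (320/2460)²·20.9²/12 = 0.615944
V̂(ȳ_st) = 2.66528
SE(ȳ_st) = √2.66528 = 1.63257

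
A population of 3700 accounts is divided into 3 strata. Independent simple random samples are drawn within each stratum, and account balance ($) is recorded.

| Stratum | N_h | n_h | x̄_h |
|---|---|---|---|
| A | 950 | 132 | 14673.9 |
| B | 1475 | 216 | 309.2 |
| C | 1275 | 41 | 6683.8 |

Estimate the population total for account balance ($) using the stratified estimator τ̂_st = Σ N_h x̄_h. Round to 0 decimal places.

τ̂_st = Σ N_h x̄_h = 950·14673.9 + 1475·309.2 + 1275·6683.8 = 22918120

τ̂_st ≈ 22918120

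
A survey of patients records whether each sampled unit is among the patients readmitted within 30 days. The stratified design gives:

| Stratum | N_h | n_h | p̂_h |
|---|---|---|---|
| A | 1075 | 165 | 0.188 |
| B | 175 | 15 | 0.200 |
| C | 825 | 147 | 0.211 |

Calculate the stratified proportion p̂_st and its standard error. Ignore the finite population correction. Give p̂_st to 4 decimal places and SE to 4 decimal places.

N = 2075; stratum weights W_h = N_h/N.
p̂_st = Σ W_h p̂_h = (1075·0.188 + 175·0.200 + 825·0.211)/2075 = 0.19816
V̂(p̂_st) = Σ W_h² p̂_h(1−p̂_h)/(n_h−1):
  stratum A: (1075/2075)²·0.188·0.812/164 = 0.000249834
  stratum B: (175/2075)²·0.200·0.800/14 = 8.1289e-05
  stratum C: (825/2075)²·0.211·0.789/146 = 0.000180251
V̂(p̂_st) = 0.000511374; SE = √V̂ = 0.0226136

p̂_st ≈ 0.1982, SE ≈ 0.0226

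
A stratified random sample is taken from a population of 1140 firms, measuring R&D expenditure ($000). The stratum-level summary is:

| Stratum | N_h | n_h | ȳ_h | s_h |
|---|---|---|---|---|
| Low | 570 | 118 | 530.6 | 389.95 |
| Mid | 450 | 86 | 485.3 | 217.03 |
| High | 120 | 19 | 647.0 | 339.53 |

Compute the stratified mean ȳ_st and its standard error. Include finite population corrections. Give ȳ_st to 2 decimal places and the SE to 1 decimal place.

ȳ_st = Σ W_h ȳ_h = (570·530.6 + 450·485.3 + 120·647.0)/1140 = 524.97105
V̂(ȳ_st) = Σ W_h² (1 − n_h/N_h) s_h²/n_h, with W_h = N_h/N and N = 1140:
  stratum Low: (570/1140)²·(1 − 118/570)·389.95²/118 = 255.47
  stratum Mid: (450/1140)²·(1 − 86/450)·217.03²/86 = 69.0312
  stratum High: (120/1140)²·(1 − 19/120)·339.53²/19 = 56.5843
V̂(ȳ_st) = 381.085
SE(ȳ_st) = √381.085 = 19.5214

ȳ_st ≈ 524.97, SE ≈ 19.5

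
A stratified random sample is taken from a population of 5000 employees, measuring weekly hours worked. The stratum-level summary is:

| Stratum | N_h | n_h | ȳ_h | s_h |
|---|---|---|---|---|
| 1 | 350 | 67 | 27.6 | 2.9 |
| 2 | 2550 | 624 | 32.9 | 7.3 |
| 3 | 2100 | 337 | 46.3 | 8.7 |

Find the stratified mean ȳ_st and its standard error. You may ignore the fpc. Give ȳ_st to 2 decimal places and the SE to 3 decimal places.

ȳ_st = Σ W_h ȳ_h = (350·27.6 + 2550·32.9 + 2100·46.3)/5000 = 38.15700
V̂(ȳ_st) = Σ W_h² s_h²/n_h, with W_h = N_h/N and N = 5000:
  stratum 1: (350/5000)²·2.9²/67 = 0.00061506
  stratum 2: (2550/5000)²·7.3²/624 = 0.0222127
  stratum 3: (2100/5000)²·8.7²/337 = 0.0396193
V̂(ȳ_st) = 0.0624471
SE(ȳ_st) = √0.0624471 = 0.249894

ȳ_st ≈ 38.16, SE ≈ 0.250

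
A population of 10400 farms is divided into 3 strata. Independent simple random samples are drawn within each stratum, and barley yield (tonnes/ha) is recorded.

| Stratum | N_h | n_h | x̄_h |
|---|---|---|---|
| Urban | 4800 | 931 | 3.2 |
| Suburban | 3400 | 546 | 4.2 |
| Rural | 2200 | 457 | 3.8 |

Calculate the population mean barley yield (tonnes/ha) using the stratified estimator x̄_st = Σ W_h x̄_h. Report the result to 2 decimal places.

N = Σ N_h = 10400. Stratum weights W_h = N_h/N.
x̄_st = (4800·3.2 + 3400·4.2 + 2200·3.8) / 10400 = 3.6538

x̄_st ≈ 3.65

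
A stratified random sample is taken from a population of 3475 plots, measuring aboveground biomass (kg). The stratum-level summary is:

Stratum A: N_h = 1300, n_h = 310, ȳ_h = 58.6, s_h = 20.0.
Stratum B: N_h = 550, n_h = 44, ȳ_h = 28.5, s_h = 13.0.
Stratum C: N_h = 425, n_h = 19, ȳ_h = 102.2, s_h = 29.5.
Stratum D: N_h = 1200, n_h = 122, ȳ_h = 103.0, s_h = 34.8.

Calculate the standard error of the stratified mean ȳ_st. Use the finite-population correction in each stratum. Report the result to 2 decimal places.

SE(ȳ_st) ≈ 1.39

V̂(ȳ_st) = Σ W_h² (1 − n_h/N_h) s_h²/n_h, with W_h = N_h/N and N = 3475:
  stratum A: (1300/3475)²·(1 − 310/1300)·20.0²/310 = 0.13752
  stratum B: (550/3475)²·(1 − 44/550)·13.0²/44 = 0.0885192
  stratum C: (425/3475)²·(1 − 19/425)·29.5²/19 = 0.654479
  stratum D: (1200/3475)²·(1 − 122/1200)·34.8²/122 = 1.06338
V̂(ȳ_st) = 1.9439
SE(ȳ_st) = √1.9439 = 1.39424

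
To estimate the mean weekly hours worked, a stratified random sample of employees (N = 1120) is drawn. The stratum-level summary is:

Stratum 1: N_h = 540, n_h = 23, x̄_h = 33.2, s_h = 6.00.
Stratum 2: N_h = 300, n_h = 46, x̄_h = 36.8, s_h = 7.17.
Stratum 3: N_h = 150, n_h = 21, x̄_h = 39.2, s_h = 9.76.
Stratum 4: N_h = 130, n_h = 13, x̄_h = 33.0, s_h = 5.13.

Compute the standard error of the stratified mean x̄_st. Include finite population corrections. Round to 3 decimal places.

V̂(x̄_st) = Σ W_h² (1 − n_h/N_h) s_h²/n_h, with W_h = N_h/N and N = 1120:
  stratum 1: (540/1120)²·(1 − 23/540)·6.00²/23 = 0.348356
  stratum 2: (300/1120)²·(1 − 46/300)·7.17²/46 = 0.067889
  stratum 3: (150/1120)²·(1 − 21/150)·9.76²/21 = 0.0699722
  stratum 4: (130/1120)²·(1 − 13/130)·5.13²/13 = 0.0245462
V̂(x̄_st) = 0.510763
SE(x̄_st) = √0.510763 = 0.714677

SE(x̄_st) ≈ 0.715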